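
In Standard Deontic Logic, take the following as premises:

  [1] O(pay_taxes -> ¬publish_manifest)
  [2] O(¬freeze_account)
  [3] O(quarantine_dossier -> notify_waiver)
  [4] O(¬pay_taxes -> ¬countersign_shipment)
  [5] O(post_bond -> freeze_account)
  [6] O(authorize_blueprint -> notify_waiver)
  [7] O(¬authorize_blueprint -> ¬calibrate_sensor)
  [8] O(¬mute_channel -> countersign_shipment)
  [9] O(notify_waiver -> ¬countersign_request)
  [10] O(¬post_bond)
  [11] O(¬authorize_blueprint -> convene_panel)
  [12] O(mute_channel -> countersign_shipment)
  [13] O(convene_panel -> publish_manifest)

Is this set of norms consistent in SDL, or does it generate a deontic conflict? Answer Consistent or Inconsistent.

Premise 5 is O(post_bond -> freeze_account), but O(post_bond) is not derivable from the premises, so it does not yield O(freeze_account).
So O(freeze_account) is not derivable, and the apparent clash with O(¬freeze_account) does not arise.
A world satisfying every obligation exists (e.g. authorize_blueprint=true, calibrate_sensor=false, convene_panel=false, countersign_request=false, countersign_shipment=true, freeze_account=false, mute_channel=false, notify_waiver=true, pay_taxes=true, post_bond=false, publish_manifest=false, quarantine_dossier=false); no atom is both obligatory and forbidden, so the set is consistent.

Consistent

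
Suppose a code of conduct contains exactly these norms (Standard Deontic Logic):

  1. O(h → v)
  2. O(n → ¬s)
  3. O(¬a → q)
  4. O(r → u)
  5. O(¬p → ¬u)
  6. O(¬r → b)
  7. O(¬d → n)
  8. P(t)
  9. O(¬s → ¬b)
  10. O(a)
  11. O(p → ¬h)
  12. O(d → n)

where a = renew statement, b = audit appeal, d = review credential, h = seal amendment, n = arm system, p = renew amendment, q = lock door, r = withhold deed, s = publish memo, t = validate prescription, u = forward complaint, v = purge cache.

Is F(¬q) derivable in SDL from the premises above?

No

Premise 3 is O(¬a → q), but O(¬a) is not derivable from the premises, so it does not yield O(q).
No other premise forces O(q). An ideal world satisfying every premise can still have ¬q true, so F(¬q) is not derivable.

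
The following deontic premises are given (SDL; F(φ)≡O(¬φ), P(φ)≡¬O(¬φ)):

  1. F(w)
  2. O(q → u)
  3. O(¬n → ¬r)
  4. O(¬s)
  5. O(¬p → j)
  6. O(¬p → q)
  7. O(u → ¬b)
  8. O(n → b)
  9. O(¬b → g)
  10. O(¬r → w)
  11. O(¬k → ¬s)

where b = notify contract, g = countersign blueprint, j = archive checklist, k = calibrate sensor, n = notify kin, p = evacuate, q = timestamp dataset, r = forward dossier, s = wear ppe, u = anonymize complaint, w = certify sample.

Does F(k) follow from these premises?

Premise 11 is O(¬k → ¬s); even if O(¬s) held, inferring O(¬k) would be affirming the consequent — invalid.
No other premise forces O(¬k). An ideal world satisfying every premise can still have k true, so F(k) is not derivable.

No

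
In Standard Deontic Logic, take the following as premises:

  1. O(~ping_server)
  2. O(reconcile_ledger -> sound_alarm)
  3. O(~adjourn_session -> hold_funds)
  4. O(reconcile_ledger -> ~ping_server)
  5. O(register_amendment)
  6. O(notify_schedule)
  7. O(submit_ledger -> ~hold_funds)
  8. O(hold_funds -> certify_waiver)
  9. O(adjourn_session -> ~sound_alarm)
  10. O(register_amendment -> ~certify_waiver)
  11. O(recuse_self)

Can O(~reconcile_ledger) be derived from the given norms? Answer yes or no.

Premise 5 gives O(register_amendment).
Applying K to premise 10 (O(register_amendment -> ~certify_waiver)) and O(register_amendment) yields O(~certify_waiver).
The contrapositive of premise 8 (O(hold_funds -> certify_waiver)) is O(~certify_waiver -> ~hold_funds), and O(~certify_waiver) is already established, so O(~hold_funds).
The contrapositive of premise 3 (O(~adjourn_session -> hold_funds)) is O(~hold_funds -> adjourn_session), and O(~hold_funds) is already established, so O(adjourn_session).
With premise 9, O(adjourn_session -> ~sound_alarm), the K-axiom yields O(~sound_alarm).
The contrapositive of premise 2 (O(reconcile_ledger -> sound_alarm)) is O(~sound_alarm -> ~reconcile_ledger), and O(~sound_alarm) is already established, so O(~reconcile_ledger).
Premises 1, 4, 6, 7, 11 do not contribute to this derivation.
So O(~reconcile_ledger) follows.

Yes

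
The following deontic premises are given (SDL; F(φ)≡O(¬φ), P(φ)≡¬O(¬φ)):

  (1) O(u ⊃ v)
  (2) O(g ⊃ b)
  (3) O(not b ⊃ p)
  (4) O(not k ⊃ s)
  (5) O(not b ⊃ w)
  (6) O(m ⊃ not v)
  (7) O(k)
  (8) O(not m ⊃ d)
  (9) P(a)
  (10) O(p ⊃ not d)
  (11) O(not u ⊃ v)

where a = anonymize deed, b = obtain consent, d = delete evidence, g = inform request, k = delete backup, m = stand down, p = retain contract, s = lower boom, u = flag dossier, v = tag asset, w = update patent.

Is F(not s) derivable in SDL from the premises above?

No

Premise 4 is O(not k ⊃ s), but O(not k) is not derivable from the premises, so it does not yield O(s).
No other premise forces O(s). An ideal world satisfying every premise can still have not s true, so F(not s) is not derivable.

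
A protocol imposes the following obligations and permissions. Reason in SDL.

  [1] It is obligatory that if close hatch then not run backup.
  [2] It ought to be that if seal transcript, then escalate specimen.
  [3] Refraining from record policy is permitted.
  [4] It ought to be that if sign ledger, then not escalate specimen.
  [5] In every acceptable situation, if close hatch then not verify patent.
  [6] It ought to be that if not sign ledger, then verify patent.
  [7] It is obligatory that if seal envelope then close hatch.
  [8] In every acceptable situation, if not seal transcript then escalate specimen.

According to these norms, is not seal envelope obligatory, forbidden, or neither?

Obligatory

Premises 8 and 2 are O(¬seal_transcript → escalate_specimen) and O(seal_transcript → escalate_specimen); every ideal world satisfies ¬seal_transcript or seal_transcript, so in either case escalate_specimen holds — hence O(escalate_specimen).
Premise 4, O(sign_ledger → ¬escalate_specimen), contraposes to O(escalate_specimen → ¬sign_ledger); with O(escalate_specimen) we get O(¬sign_ledger).
From O(¬sign_ledger) and premise 6, O(¬sign_ledger → verify_patent), we obtain O(verify_patent).
Premise 5 is O(close_hatch → ¬verify_patent); contrapositively O(verify_patent → ¬close_hatch). Since O(verify_patent) holds, K gives O(¬close_hatch).
Premise 7, O(seal_envelope → close_hatch), contraposes to O(¬close_hatch → ¬seal_envelope); with O(¬close_hatch) we get O(¬seal_envelope).
Premises 1, 3 do not contribute to this derivation.
Hence ¬seal_envelope is obligatory.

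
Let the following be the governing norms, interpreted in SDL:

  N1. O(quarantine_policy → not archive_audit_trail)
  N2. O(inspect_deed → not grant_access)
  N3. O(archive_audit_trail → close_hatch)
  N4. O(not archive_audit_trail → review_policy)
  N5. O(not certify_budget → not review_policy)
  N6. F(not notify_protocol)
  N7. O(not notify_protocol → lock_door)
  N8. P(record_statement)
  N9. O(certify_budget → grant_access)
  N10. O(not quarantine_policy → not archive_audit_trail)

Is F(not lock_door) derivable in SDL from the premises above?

Premise 7 is O(not notify_protocol → lock_door), but O(not notify_protocol) is not derivable from the premises, so it does not yield O(lock_door).
No other premise forces O(lock_door). An ideal world satisfying every premise can still have not lock_door true, so F(not lock_door) is not derivable.

No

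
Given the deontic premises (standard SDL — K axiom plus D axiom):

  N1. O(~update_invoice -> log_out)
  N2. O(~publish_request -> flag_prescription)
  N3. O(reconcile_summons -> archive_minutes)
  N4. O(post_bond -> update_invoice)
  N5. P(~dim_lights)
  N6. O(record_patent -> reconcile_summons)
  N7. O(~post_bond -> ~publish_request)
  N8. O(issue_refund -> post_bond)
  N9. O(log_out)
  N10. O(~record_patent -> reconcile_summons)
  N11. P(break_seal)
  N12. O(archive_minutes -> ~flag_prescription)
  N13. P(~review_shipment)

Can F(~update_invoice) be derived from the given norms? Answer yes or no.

Yes

Premises 10 and 6 cover both cases: O(~record_patent -> reconcile_summons) and O(record_patent -> reconcile_summons). Since ~record_patent ∨ record_patent is a tautology, O(reconcile_summons) follows.
From O(reconcile_summons) and premise 3, O(reconcile_summons -> archive_minutes), we obtain O(archive_minutes).
From O(archive_minutes) and premise 12, O(archive_minutes -> ~flag_prescription), we obtain O(~flag_prescription).
Premise 2, O(~publish_request -> flag_prescription), contraposes to O(~flag_prescription -> publish_request); with O(~flag_prescription) we get O(publish_request).
Premise 7, O(~post_bond -> ~publish_request), contraposes to O(publish_request -> post_bond); with O(publish_request) we get O(post_bond).
Premise 4 is O(post_bond -> update_invoice); since O(post_bond), deontic closure gives O(update_invoice).
Premises 1, 5, 8, 9, 11, 13 do not contribute to this derivation.
So O(update_invoice) holds, i.e. F(~update_invoice). The claim follows.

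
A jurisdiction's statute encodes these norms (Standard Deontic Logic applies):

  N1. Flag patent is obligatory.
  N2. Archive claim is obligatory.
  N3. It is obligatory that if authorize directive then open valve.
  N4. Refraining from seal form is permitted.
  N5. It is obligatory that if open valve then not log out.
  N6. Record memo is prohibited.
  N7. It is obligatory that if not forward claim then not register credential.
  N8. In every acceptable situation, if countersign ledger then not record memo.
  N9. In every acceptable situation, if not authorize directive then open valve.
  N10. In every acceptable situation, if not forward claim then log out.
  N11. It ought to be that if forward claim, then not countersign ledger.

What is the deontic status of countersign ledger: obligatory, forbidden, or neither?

By case analysis on ¬authorize_directive: premise 9 gives O(¬authorize_directive → open_valve) and premise 3 gives O(authorize_directive → open_valve), so O(open_valve) either way.
Premise 5 is O(open_valve → ¬log_out); since O(open_valve), deontic closure gives O(¬log_out).
Premise 10, O(¬forward_claim → log_out), contraposes to O(¬log_out → forward_claim); with O(¬log_out) we get O(forward_claim).
With premise 11, O(forward_claim → ¬countersign_ledger), the K-axiom yields O(¬countersign_ledger).
Premises 1, 2, 4, 6, 7, 8 do not contribute to this derivation.
Thus O(¬countersign_ledger), which is F(countersign_ledger): countersign_ledger is forbidden.

Forbidden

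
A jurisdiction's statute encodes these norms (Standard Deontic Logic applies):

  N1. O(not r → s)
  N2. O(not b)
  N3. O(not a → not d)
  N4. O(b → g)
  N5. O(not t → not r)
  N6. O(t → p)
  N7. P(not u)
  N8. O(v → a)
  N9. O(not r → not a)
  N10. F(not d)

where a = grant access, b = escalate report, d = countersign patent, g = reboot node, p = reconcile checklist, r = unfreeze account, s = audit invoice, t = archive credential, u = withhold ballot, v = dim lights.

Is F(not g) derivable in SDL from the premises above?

No

Premise 4 is O(b → g), but O(b) is not derivable from the premises, so it does not yield O(g).
No other premise forces O(g). An ideal world satisfying every premise can still have not g true, so F(not g) is not derivable.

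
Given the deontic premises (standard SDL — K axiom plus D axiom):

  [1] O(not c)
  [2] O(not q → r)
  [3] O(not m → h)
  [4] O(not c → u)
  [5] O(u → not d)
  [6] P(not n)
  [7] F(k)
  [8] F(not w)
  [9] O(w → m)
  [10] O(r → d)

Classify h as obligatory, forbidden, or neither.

Premise 3 is O(not m → h), but O(not m) is not derivable from the premises, so it does not yield O(h).
No premise or chain of K-axiom applications forces O(h), and none forces O(not h). So h is neither obligatory nor forbidden under these norms.

Neither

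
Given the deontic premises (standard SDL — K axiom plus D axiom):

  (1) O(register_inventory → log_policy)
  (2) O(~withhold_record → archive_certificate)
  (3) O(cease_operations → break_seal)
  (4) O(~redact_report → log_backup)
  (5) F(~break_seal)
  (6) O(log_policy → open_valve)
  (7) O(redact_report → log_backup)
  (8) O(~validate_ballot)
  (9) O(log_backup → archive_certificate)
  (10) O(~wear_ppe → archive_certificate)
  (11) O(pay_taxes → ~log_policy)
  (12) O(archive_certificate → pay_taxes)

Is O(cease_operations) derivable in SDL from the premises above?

No

Premise 3 is O(cease_operations → break_seal); even if O(break_seal) held, inferring O(cease_operations) would be affirming the consequent — invalid.
No other premise forces O(cease_operations). An ideal world satisfying every premise can still have cease_operations false, so O(cease_operations) is not derivable.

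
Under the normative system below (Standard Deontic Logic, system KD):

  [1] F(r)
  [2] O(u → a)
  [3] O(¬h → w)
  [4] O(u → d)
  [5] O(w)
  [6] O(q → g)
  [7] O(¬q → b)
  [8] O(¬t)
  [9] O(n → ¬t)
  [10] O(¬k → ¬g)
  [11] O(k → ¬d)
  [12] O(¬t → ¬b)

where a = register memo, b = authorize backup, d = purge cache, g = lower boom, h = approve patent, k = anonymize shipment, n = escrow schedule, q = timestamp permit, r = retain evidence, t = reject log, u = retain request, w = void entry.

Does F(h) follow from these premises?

Premise 3 is O(¬h → w); even if O(w) held, inferring O(¬h) would be affirming the consequent — invalid.
No other premise forces O(¬h). An ideal world satisfying every premise can still have h true, so F(h) is not derivable.

No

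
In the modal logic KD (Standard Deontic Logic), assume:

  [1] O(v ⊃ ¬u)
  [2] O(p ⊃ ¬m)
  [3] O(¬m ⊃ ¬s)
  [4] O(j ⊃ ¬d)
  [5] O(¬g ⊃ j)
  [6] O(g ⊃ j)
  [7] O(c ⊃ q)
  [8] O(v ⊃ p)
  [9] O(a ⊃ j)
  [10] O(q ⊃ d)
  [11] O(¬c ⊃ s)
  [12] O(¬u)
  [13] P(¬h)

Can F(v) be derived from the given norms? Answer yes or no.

Yes

Premises 6 and 5 are O(g ⊃ j) and O(¬g ⊃ j); every ideal world satisfies g or ¬g, so in either case j holds — hence O(j).
With premise 4, O(j ⊃ ¬d), the K-axiom yields O(¬d).
The contrapositive of premise 10 (O(q ⊃ d)) is O(¬d ⊃ ¬q), and O(¬d) is already established, so O(¬q).
The contrapositive of premise 7 (O(c ⊃ q)) is O(¬q ⊃ ¬c), and O(¬q) is already established, so O(¬c).
With premise 11, O(¬c ⊃ s), the K-axiom yields O(s).
Premise 3, O(¬m ⊃ ¬s), contraposes to O(s ⊃ m); with O(s) we get O(m).
The contrapositive of premise 2 (O(p ⊃ ¬m)) is O(m ⊃ ¬p), and O(m) is already established, so O(¬p).
Premise 8, O(v ⊃ p), contraposes to O(¬p ⊃ ¬v); with O(¬p) we get O(¬v).
Premises 1, 9, 12, 13 do not contribute to this derivation.
So O(¬v) holds, i.e. F(v). The claim follows.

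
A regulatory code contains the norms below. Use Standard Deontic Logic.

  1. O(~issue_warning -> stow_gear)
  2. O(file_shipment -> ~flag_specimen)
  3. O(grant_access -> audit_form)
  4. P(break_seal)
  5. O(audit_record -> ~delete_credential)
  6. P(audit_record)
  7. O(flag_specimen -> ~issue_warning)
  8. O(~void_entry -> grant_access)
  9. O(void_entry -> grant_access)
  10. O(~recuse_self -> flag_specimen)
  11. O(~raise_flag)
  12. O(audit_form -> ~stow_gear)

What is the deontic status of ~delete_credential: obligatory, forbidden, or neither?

Premise 5 is O(audit_record -> ~delete_credential), but O(audit_record) is not derivable from the premises (the permission P(audit_record) asserts only ~O(~audit_record), not O(audit_record)), so it does not yield O(~delete_credential).
No premise or chain of K-axiom applications forces O(~delete_credential), and none forces O(delete_credential). So ~delete_credential is neither obligatory nor forbidden under these norms.

Neither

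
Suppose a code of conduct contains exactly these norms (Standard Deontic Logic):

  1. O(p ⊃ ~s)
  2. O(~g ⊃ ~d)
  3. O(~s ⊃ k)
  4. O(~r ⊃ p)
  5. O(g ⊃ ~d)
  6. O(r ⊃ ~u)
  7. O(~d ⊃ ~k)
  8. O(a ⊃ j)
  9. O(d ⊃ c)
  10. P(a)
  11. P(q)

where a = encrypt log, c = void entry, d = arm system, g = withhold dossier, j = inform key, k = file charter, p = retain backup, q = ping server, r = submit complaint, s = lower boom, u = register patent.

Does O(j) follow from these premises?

No

Premise 8 is O(a ⊃ j), but O(a) is not derivable from the premises (the permission P(a) asserts only ~O(~a), not O(a)), so it does not yield O(j).
No other premise forces O(j). An ideal world satisfying every premise can still have j false, so O(j) is not derivable.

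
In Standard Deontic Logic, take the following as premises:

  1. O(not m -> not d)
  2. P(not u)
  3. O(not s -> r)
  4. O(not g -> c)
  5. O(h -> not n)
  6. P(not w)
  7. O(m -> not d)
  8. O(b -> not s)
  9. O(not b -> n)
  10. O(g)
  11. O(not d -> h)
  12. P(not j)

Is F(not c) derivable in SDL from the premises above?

No

Premise 4 is O(not g -> c), but O(not g) is not derivable from the premises, so it does not yield O(c).
No other premise forces O(c). An ideal world satisfying every premise can still have not c true, so F(not c) is not derivable.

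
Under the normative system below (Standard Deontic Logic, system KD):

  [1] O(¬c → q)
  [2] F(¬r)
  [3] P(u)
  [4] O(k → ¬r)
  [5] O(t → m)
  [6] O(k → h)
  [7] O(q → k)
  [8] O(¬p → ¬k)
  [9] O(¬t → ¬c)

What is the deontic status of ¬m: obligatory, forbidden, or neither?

F(¬r) at premise 2 means O(r).
Premise 4 is O(k → ¬r); contrapositively O(r → ¬k). Since O(r) holds, K gives O(¬k).
The contrapositive of premise 7 (O(q → k)) is O(¬k → ¬q), and O(¬k) is already established, so O(¬q).
Premise 1, O(¬c → q), contraposes to O(¬q → c); with O(¬q) we get O(c).
Premise 9 is O(¬t → ¬c); contrapositively O(c → t). Since O(c) holds, K gives O(t).
From O(t) and premise 5, O(t → m), we obtain O(m).
Premises 3, 6, 8 do not contribute to this derivation.
Thus O(m), which is F(¬m): ¬m is forbidden.

Forbidden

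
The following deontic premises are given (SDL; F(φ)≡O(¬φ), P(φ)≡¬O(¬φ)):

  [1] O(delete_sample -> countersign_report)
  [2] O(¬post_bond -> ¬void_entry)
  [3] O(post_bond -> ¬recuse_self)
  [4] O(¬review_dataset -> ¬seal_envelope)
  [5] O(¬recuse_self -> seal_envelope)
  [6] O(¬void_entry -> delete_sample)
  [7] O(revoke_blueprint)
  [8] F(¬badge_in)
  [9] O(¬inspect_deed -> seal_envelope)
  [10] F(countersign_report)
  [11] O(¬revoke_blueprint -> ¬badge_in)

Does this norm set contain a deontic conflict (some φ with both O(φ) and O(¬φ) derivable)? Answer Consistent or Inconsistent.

Consistent

Premise 11 is O(¬revoke_blueprint -> ¬badge_in), but O(¬revoke_blueprint) is not derivable from the premises, so it does not yield O(¬badge_in).
So O(¬badge_in) is not derivable, and the apparent clash with O(badge_in) does not arise.
A world satisfying every obligation exists (e.g. badge_in=true, countersign_report=false, delete_sample=false, inspect_deed=false, post_bond=true, recuse_self=false, review_dataset=true, revoke_blueprint=true, seal_envelope=true, void_entry=true); no atom is both obligatory and forbidden, so the set is consistent.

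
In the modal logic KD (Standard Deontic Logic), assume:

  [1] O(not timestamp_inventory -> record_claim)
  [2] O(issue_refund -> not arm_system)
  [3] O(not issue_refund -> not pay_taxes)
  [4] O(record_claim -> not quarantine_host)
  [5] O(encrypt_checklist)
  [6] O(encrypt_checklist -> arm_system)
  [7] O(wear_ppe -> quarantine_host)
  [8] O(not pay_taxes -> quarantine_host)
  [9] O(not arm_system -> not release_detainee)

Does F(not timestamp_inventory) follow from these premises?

Yes

From premise 5 we have O(encrypt_checklist).
Applying K to premise 6 (O(encrypt_checklist -> arm_system)) and O(encrypt_checklist) yields O(arm_system).
Premise 2, O(issue_refund -> not arm_system), contraposes to O(arm_system -> not issue_refund); with O(arm_system) we get O(not issue_refund).
Premise 3 is O(not issue_refund -> not pay_taxes); since O(not issue_refund), deontic closure gives O(not pay_taxes).
Applying K to premise 8 (O(not pay_taxes -> quarantine_host)) and O(not pay_taxes) yields O(quarantine_host).
Premise 4 is O(record_claim -> not quarantine_host); contrapositively O(quarantine_host -> not record_claim). Since O(quarantine_host) holds, K gives O(not record_claim).
Premise 1, O(not timestamp_inventory -> record_claim), contraposes to O(not record_claim -> timestamp_inventory); with O(not record_claim) we get O(timestamp_inventory).
Premises 7, 9 do not contribute to this derivation.
So O(timestamp_inventory) holds, i.e. F(not timestamp_inventory). The claim follows.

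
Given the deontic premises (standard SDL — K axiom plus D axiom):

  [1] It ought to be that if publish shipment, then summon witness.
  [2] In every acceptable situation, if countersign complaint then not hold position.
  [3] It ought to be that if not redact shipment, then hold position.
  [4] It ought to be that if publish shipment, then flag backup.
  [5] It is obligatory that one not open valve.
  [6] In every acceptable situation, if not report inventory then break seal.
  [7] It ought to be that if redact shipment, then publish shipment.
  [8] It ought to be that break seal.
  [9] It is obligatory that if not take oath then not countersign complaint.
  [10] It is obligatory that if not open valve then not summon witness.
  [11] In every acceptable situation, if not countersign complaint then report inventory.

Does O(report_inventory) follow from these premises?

Premise 5 states O(¬open_valve) outright.
Applying K to premise 10 (O(¬open_valve → ¬summon_witness)) and O(¬open_valve) yields O(¬summon_witness).
Premise 1, O(publish_shipment → summon_witness), contraposes to O(¬summon_witness → ¬publish_shipment); with O(¬summon_witness) we get O(¬publish_shipment).
Premise 7 is O(redact_shipment → publish_shipment); contrapositively O(¬publish_shipment → ¬redact_shipment). Since O(¬publish_shipment) holds, K gives O(¬redact_shipment).
From O(¬redact_shipment) and premise 3, O(¬redact_shipment → hold_position), we obtain O(hold_position).
Premise 2, O(countersign_complaint → ¬hold_position), contraposes to O(hold_position → ¬countersign_complaint); with O(hold_position) we get O(¬countersign_complaint).
With premise 11, O(¬countersign_complaint → report_inventory), the K-axiom yields O(report_inventory).
Premises 4, 6, 8, 9 do not contribute to this derivation.
So O(report_inventory) follows.

Yes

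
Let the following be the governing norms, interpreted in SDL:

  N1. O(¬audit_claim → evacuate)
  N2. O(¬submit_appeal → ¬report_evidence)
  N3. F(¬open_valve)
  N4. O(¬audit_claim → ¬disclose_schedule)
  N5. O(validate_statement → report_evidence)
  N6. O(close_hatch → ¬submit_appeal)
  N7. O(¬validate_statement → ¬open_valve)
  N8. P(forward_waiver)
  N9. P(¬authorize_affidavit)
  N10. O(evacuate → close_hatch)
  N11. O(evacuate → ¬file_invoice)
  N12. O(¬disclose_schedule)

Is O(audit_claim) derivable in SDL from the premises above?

Premise 3 is F(¬open_valve), i.e. O(open_valve).
Premise 7 is O(¬validate_statement → ¬open_valve); contrapositively O(open_valve → validate_statement). Since O(open_valve) holds, K gives O(validate_statement).
Applying K to premise 5 (O(validate_statement → report_evidence)) and O(validate_statement) yields O(report_evidence).
Premise 2, O(¬submit_appeal → ¬report_evidence), contraposes to O(report_evidence → submit_appeal); with O(report_evidence) we get O(submit_appeal).
Premise 6, O(close_hatch → ¬submit_appeal), contraposes to O(submit_appeal → ¬close_hatch); with O(submit_appeal) we get O(¬close_hatch).
The contrapositive of premise 10 (O(evacuate → close_hatch)) is O(¬close_hatch → ¬evacuate), and O(¬close_hatch) is already established, so O(¬evacuate).
Premise 1, O(¬audit_claim → evacuate), contraposes to O(¬evacuate → audit_claim); with O(¬evacuate) we get O(audit_claim).
Premises 4, 8, 9, 11, 12 do not contribute to this derivation.
So O(audit_claim) follows.

Yes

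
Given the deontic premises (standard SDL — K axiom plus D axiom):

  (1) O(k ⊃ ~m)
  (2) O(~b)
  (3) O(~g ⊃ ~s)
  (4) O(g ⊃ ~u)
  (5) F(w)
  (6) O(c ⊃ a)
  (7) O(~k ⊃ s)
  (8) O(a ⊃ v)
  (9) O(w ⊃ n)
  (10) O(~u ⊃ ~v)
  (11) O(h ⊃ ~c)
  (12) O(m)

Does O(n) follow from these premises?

Premise 9 is O(w ⊃ n), but O(w) is not derivable from the premises, so it does not yield O(n).
No other premise forces O(n). An ideal world satisfying every premise can still have n false, so O(n) is not derivable.

No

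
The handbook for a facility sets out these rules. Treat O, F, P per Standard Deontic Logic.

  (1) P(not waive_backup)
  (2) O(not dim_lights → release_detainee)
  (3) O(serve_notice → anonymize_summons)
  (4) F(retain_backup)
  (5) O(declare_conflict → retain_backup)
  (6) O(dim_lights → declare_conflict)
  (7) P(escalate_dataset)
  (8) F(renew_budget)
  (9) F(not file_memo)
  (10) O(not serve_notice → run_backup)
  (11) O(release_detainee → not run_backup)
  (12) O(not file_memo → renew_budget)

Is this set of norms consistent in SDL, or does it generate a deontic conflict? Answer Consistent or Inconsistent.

Premise 12 is O(not file_memo → renew_budget), but O(not file_memo) is not derivable from the premises, so it does not yield O(renew_budget).
So O(renew_budget) is not derivable, and the apparent clash with O(not renew_budget) does not arise.
A world satisfying every obligation exists (e.g. anonymize_summons=true, declare_conflict=false, dim_lights=false, escalate_dataset=false, file_memo=true, release_detainee=true, renew_budget=false, retain_backup=false, run_backup=false, serve_notice=true, waive_backup=false); no atom is both obligatory and forbidden, so the set is consistent.

Consistent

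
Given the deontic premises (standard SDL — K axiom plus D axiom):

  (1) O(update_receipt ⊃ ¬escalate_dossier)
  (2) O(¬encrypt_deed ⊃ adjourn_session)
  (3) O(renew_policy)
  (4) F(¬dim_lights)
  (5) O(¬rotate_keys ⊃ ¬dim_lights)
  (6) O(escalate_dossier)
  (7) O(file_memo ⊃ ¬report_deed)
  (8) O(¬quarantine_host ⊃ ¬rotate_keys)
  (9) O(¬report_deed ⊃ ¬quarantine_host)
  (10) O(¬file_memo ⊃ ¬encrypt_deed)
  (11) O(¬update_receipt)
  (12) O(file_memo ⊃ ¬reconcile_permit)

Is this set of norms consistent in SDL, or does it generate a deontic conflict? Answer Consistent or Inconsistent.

Premise 1 is O(update_receipt ⊃ ¬escalate_dossier), but O(update_receipt) is not derivable from the premises, so it does not yield O(¬escalate_dossier).
So O(¬escalate_dossier) is not derivable, and the apparent clash with O(escalate_dossier) does not arise.
A world satisfying every obligation exists (e.g. adjourn_session=true, dim_lights=true, encrypt_deed=false, escalate_dossier=true, file_memo=false, quarantine_host=true, reconcile_permit=false, renew_policy=true, report_deed=true, rotate_keys=true, update_receipt=false); no atom is both obligatory and forbidden, so the set is consistent.

Consistent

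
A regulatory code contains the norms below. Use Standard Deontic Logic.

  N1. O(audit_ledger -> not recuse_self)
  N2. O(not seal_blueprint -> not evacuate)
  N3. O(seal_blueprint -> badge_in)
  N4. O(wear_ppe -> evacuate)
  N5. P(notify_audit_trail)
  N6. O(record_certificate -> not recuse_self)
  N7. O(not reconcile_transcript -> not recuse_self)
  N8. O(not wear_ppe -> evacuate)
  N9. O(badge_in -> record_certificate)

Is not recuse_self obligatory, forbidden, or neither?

Obligatory

By case analysis on wear_ppe: premise 4 gives O(wear_ppe -> evacuate) and premise 8 gives O(not wear_ppe -> evacuate), so O(evacuate) either way.
The contrapositive of premise 2 (O(not seal_blueprint -> not evacuate)) is O(evacuate -> seal_blueprint), and O(evacuate) is already established, so O(seal_blueprint).
From O(seal_blueprint) and premise 3, O(seal_blueprint -> badge_in), we obtain O(badge_in).
From O(badge_in) and premise 9, O(badge_in -> record_certificate), we obtain O(record_certificate).
From O(record_certificate) and premise 6, O(record_certificate -> not recuse_self), we obtain O(not recuse_self).
Premises 1, 5, 7 do not contribute to this derivation.
Hence not recuse_self is obligatory.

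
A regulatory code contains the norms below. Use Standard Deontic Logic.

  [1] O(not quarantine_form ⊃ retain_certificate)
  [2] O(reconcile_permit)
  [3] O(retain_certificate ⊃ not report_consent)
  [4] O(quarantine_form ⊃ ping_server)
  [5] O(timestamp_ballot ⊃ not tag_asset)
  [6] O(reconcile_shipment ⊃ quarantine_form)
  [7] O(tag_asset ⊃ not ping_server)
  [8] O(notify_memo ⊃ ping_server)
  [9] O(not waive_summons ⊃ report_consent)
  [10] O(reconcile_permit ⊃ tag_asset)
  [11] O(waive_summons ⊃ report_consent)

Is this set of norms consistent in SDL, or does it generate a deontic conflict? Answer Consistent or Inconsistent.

Inconsistent

Premises 11 and 9 cover both cases: O(waive_summons ⊃ report_consent) and O(not waive_summons ⊃ report_consent). Since waive_summons ∨ not waive_summons is a tautology, O(report_consent) follows.
The contrapositive of premise 3 (O(retain_certificate ⊃ not report_consent)) is O(report_consent ⊃ not retain_certificate), and O(report_consent) is already established, so O(not retain_certificate).
Premise 1 is O(not quarantine_form ⊃ retain_certificate); contrapositively O(not retain_certificate ⊃ quarantine_form). Since O(not retain_certificate) holds, K gives O(quarantine_form).
Applying K to premise 4 (O(quarantine_form ⊃ ping_server)) and O(quarantine_form) yields O(ping_server).
Premise 7 is O(tag_asset ⊃ not ping_server); contrapositively O(ping_server ⊃ not tag_asset). Since O(ping_server) holds, K gives O(not tag_asset).
Premise 10 is O(reconcile_permit ⊃ tag_asset); contrapositively O(not tag_asset ⊃ not reconcile_permit). Since O(not tag_asset) holds, K gives O(not reconcile_permit).
Yet premise 2 states O(reconcile_permit).
We now have both O(not reconcile_permit) and O(reconcile_permit) — reconcile_permit is simultaneously obligatory and forbidden, violating the D-axiom.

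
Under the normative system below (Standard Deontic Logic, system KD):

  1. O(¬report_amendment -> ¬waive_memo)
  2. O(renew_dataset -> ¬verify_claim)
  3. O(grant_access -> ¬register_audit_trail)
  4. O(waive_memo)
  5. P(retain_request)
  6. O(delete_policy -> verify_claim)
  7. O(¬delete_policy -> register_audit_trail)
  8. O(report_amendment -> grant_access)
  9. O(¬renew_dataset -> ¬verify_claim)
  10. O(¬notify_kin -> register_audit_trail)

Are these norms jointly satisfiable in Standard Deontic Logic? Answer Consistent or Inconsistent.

Premises 2 and 9 are O(renew_dataset -> ¬verify_claim) and O(¬renew_dataset -> ¬verify_claim); every ideal world satisfies renew_dataset or ¬renew_dataset, so in either case ¬verify_claim holds — hence O(¬verify_claim).
Premise 6, O(delete_policy -> verify_claim), contraposes to O(¬verify_claim -> ¬delete_policy); with O(¬verify_claim) we get O(¬delete_policy).
Applying K to premise 7 (O(¬delete_policy -> register_audit_trail)) and O(¬delete_policy) yields O(register_audit_trail).
Premise 3, O(grant_access -> ¬register_audit_trail), contraposes to O(register_audit_trail -> ¬grant_access); with O(register_audit_trail) we get O(¬grant_access).
Premise 8 is O(report_amendment -> grant_access); contrapositively O(¬grant_access -> ¬report_amendment). Since O(¬grant_access) holds, K gives O(¬report_amendment).
Premise 1 is O(¬report_amendment -> ¬waive_memo); since O(¬report_amendment), deontic closure gives O(¬waive_memo).
Yet premise 4 states O(waive_memo).
We now have both O(¬waive_memo) and O(waive_memo) — waive_memo is simultaneously obligatory and forbidden, violating the D-axiom.

Inconsistent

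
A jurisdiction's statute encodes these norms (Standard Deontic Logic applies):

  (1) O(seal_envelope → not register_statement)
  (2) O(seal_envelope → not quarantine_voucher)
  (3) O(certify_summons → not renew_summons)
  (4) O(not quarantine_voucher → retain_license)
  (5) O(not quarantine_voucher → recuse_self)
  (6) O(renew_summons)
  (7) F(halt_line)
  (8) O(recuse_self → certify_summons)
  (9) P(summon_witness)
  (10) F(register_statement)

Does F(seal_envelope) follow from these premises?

Yes

Premise 6 states O(renew_summons) outright.
Premise 3 is O(certify_summons → not renew_summons); contrapositively O(renew_summons → not certify_summons). Since O(renew_summons) holds, K gives O(not certify_summons).
Premise 8, O(recuse_self → certify_summons), contraposes to O(not certify_summons → not recuse_self); with O(not certify_summons) we get O(not recuse_self).
Premise 5 is O(not quarantine_voucher → recuse_self); contrapositively O(not recuse_self → quarantine_voucher). Since O(not recuse_self) holds, K gives O(quarantine_voucher).
Premise 2, O(seal_envelope → not quarantine_voucher), contraposes to O(quarantine_voucher → not seal_envelope); with O(quarantine_voucher) we get O(not seal_envelope).
Premises 1, 4, 7, 9, 10 do not contribute to this derivation.
So O(not seal_envelope) holds, i.e. F(seal_envelope). The claim follows.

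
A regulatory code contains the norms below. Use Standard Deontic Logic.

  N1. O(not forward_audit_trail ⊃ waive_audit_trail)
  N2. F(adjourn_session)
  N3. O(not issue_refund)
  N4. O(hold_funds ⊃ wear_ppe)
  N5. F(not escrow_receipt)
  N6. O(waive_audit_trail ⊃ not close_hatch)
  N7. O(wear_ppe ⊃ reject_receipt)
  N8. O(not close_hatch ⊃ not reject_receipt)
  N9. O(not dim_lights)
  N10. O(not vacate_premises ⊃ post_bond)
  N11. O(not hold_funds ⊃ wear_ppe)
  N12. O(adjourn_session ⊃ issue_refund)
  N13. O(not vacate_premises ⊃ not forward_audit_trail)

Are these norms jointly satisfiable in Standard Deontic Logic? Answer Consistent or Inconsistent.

Premise 12 is O(adjourn_session ⊃ issue_refund), but O(adjourn_session) is not derivable from the premises, so it does not yield O(issue_refund).
So O(issue_refund) is not derivable, and the apparent clash with O(not issue_refund) does not arise.
A world satisfying every obligation exists (e.g. adjourn_session=false, close_hatch=true, dim_lights=false, escrow_receipt=true, forward_audit_trail=true, hold_funds=false, issue_refund=false, post_bond=false, reject_receipt=true, vacate_premises=true, waive_audit_trail=false, wear_ppe=true); no atom is both obligatory and forbidden, so the set is consistent.

Consistent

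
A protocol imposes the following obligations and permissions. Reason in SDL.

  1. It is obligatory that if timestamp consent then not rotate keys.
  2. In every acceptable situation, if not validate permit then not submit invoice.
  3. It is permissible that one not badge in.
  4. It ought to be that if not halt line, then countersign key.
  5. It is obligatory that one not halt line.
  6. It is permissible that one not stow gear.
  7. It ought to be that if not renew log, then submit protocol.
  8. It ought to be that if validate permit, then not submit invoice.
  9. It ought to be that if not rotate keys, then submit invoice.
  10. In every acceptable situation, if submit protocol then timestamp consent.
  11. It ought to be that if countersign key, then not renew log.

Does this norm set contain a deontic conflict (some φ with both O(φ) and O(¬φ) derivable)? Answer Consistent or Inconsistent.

Premises 8 and 2 are O(validate_permit → ¬submit_invoice) and O(¬validate_permit → ¬submit_invoice); every ideal world satisfies validate_permit or ¬validate_permit, so in either case ¬submit_invoice holds — hence O(¬submit_invoice).
The contrapositive of premise 9 (O(¬rotate_keys → submit_invoice)) is O(¬submit_invoice → rotate_keys), and O(¬submit_invoice) is already established, so O(rotate_keys).
Premise 1 is O(timestamp_consent → ¬rotate_keys); contrapositively O(rotate_keys → ¬timestamp_consent). Since O(rotate_keys) holds, K gives O(¬timestamp_consent).
The contrapositive of premise 10 (O(submit_protocol → timestamp_consent)) is O(¬timestamp_consent → ¬submit_protocol), and O(¬timestamp_consent) is already established, so O(¬submit_protocol).
The contrapositive of premise 7 (O(¬renew_log → submit_protocol)) is O(¬submit_protocol → renew_log), and O(¬submit_protocol) is already established, so O(renew_log).
The contrapositive of premise 11 (O(countersign_key → ¬renew_log)) is O(renew_log → ¬countersign_key), and O(renew_log) is already established, so O(¬countersign_key).
Premise 4, O(¬halt_line → countersign_key), contraposes to O(¬countersign_key → halt_line); with O(¬countersign_key) we get O(halt_line).
Yet premise 5 states O(¬halt_line).
We now have both O(halt_line) and O(¬halt_line) — halt_line is simultaneously obligatory and forbidden, violating the D-axiom.

Inconsistent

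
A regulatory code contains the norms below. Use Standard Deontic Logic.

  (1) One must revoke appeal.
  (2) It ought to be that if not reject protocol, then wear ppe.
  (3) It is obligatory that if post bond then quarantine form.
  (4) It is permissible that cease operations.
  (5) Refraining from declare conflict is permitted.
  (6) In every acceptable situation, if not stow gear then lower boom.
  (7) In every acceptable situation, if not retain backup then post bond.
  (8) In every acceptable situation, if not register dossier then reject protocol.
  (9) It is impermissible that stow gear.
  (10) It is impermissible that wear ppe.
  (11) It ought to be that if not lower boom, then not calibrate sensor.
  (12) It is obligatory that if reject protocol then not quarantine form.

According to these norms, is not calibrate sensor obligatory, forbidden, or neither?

Premise 11 is O(¬lower_boom → ¬calibrate_sensor), but O(¬lower_boom) is not derivable from the premises, so it does not yield O(¬calibrate_sensor).
No premise or chain of K-axiom applications forces O(¬calibrate_sensor), and none forces O(calibrate_sensor). So ¬calibrate_sensor is neither obligatory nor forbidden under these norms.

Neither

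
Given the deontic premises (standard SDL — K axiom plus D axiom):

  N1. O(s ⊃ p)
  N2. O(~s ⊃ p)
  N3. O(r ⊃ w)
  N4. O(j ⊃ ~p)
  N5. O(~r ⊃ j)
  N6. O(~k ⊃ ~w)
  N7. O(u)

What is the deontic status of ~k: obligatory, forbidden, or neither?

Forbidden

Premises 2 and 1 are O(~s ⊃ p) and O(s ⊃ p); every ideal world satisfies ~s or s, so in either case p holds — hence O(p).
The contrapositive of premise 4 (O(j ⊃ ~p)) is O(p ⊃ ~j), and O(p) is already established, so O(~j).
Premise 5 is O(~r ⊃ j); contrapositively O(~j ⊃ r). Since O(~j) holds, K gives O(r).
From O(r) and premise 3, O(r ⊃ w), we obtain O(w).
Premise 6 is O(~k ⊃ ~w); contrapositively O(w ⊃ k). Since O(w) holds, K gives O(k).
Premise 7 does not contribute to this derivation.
Thus O(k), which is F(~k): ~k is forbidden.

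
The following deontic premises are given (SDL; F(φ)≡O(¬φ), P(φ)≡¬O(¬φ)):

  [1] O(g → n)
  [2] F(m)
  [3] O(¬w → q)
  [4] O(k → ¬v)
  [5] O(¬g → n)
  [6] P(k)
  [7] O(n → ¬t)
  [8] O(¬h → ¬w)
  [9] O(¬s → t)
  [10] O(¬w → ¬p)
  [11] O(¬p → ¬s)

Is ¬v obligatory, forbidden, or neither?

Neither

Premise 4 is O(k → ¬v), but O(k) is not derivable from the premises (the permission P(k) asserts only ¬O(¬k), not O(k)), so it does not yield O(¬v).
No premise or chain of K-axiom applications forces O(¬v), and none forces O(v). So ¬v is neither obligatory nor forbidden under these norms.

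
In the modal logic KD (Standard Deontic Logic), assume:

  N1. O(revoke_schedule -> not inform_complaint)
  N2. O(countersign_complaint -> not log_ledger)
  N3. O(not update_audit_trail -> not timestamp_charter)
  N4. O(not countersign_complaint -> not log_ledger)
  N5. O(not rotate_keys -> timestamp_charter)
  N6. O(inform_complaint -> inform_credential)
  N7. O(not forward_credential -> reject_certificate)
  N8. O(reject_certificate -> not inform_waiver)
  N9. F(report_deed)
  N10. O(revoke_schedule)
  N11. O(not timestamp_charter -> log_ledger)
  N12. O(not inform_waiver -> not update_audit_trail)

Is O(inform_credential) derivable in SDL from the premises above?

No

Premise 6 is O(inform_complaint -> inform_credential), but O(inform_complaint) is not derivable from the premises, so it does not yield O(inform_credential).
No other premise forces O(inform_credential). An ideal world satisfying every premise can still have inform_credential false, so O(inform_credential) is not derivable.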